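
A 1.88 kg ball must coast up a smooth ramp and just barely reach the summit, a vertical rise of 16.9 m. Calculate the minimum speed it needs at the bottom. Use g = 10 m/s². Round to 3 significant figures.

v = 18.4 m/s

At the top it is momentarily at rest, so all KE converts to PE: ½mv² = mgh
v = √(2gh) = √(2 × 10 × 16.9) = 18.38 m/s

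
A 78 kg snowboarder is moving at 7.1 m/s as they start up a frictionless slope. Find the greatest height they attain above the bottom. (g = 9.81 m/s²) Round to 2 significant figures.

h = 2.6 m

Setting KE at the bottom equal to PE gained: ½mv² = mgh
h = v²/(2g) = 7.1²/(2 × 9.81) = 2.569 m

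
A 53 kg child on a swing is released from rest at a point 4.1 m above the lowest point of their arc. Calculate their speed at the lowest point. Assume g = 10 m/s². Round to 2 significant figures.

Mechanical energy is conserved (no friction): mgh = ½mv²
v = √(2gh) = √(2 × 10 × 4.1) = √82.000 = 9.055 m/s

v = 9.1 m/s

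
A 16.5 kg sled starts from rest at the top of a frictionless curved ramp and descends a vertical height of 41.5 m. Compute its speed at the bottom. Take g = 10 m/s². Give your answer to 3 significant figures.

Mechanical energy is conserved (no friction): mgh = ½mv²
v = √(2gh) = √(2 × 10 × 41.5) = √830.00 = 28.81 m/s

v = 28.8 m/s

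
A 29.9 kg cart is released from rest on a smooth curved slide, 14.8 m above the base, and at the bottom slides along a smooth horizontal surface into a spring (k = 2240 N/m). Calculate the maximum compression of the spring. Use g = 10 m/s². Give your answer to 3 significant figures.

x = 1.99 m

Energy conservation (no friction) from release to max compression: mgh = ½kx²
x = √(2mgh/k) = √(2 × 29.9 × 10 × 14.8 / 2240) = 1.988 m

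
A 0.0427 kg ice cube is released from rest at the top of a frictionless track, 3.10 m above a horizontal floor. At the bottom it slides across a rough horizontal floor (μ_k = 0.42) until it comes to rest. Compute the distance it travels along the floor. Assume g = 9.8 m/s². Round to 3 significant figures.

Applying the work–energy principle:
At rest all PE has been dissipated by friction: mgh = μ_k m g d
d = h/μ_k = 3.10/0.42 = 7.381 m

d = 7.38 m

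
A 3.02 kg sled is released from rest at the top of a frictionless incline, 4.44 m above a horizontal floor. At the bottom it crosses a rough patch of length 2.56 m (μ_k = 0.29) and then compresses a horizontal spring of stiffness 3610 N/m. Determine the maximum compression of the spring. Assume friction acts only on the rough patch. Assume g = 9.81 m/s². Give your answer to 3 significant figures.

x = 0.246 m

Initial energy: E₁ = mgh = (3.02)(9.81)(4.44) = 131.54 J
Friction removes W_f = μ_k mg d = (0.29)(3.02)(9.81)(2.56) = 21.99 J
Energy reaching the spring: E = 131.54 − 21.99 = 109.55 J
At max compression ½kx² = E ⇒ x = √(2E/k) = √(2 × 109.55/3610) = 0.2464 m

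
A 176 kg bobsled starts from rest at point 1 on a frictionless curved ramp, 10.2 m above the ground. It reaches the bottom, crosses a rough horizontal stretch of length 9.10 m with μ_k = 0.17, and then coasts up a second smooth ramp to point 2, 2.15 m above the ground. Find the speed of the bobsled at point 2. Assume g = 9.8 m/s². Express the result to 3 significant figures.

v = 11.3 m/s

Energy at 1: mgh₁ = (176)(9.8)(10.2) = 17593 J
Friction loss: W_f = μ_k mg d = 2668 J
At 2: ½mv² + mgh₂ = mgh₁ − W_f
½mv² = 17593 − 2668 − 3708.3 = 11216 J
v = √(2 × 11216/176) = 11.29 m/s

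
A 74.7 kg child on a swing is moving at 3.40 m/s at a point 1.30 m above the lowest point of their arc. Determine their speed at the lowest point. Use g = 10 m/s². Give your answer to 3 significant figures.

Equating total energy at the two states: ½mv₀² + mgh = ½mv²
The mass cancels from both sides.
v² = v₀² + 2gh = (3.40)² + 2(10)(1.30) = 37.560
v = √37.560 = 6.129 m/s

v = 6.13 m/s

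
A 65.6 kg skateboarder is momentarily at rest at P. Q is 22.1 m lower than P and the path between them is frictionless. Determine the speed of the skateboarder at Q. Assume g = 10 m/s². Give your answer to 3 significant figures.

v = 21.0 m/s

By conservation of mechanical energy, mgh = ½mv²
v = √(2gh) = √(2 × 10 × 22.1) = √442.00 = 21.02 m/s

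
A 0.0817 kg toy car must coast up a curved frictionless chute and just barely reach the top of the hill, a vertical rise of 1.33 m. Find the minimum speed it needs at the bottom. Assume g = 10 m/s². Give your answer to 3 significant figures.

At the top it is momentarily at rest, so all KE converts to PE: ½mv² = mgh
v = √(2gh) = √(2 × 10 × 1.33) = 5.158 m/s

v = 5.16 m/s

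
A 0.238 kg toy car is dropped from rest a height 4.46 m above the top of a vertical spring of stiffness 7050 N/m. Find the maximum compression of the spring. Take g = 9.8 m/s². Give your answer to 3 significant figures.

Let x be the compression. The total drop is H + x, and the car is instantaneously at rest at max compression, so energy conservation gives:
mg(H + x) = ½kx²
½(7050)x² − (0.238)(9.8)x − (0.238)(9.8)(4.46) = 0
3525x² − 2.332x − 10.40 = 0
x = [2.332 + √(5.440 + 146675)]/(2 × 3525) = 0.05466 m

x = 0.0547 m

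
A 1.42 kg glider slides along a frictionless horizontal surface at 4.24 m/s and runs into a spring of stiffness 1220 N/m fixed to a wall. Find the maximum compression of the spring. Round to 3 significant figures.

Conservation of energy between contact and max compression: ½mv² = ½kx²
x = v√(m/k) = 4.24 × √(1.42/1220) = 0.1447 m

x = 0.145 m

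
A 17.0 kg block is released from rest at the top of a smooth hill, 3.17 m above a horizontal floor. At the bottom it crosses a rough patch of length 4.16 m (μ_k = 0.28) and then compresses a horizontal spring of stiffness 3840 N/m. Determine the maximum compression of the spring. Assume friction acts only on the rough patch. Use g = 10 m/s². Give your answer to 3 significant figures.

x = 0.421 m

Initial energy: E₁ = mgh = (17.0)(10)(3.17) = 538.90 J
Friction removes W_f = μ_k mg d = (0.28)(17.0)(10)(4.16) = 198.0 J
Energy reaching the spring: E = 538.90 − 198.0 = 340.88 J
At max compression ½kx² = E ⇒ x = √(2E/k) = √(2 × 340.88/3840) = 0.4214 m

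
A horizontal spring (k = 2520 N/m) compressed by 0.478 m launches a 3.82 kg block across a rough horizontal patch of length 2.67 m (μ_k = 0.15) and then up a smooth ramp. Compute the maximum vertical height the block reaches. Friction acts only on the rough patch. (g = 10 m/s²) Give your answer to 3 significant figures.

Spring energy: E₀ = ½kx² = ½(2520)(0.478)² = 287.89 J
Friction: W_f = μ_k mg d = (0.15)(3.82)(10)(2.67) = 15.30 J
Energy at base of ramp: E = 287.89 − 15.30 = 272.59 J
At max height all remaining energy is PE: mgh = E ⇒ h = E/(mg) = 272.59/(3.82 × 10) = 7.136 m

h = 7.14 m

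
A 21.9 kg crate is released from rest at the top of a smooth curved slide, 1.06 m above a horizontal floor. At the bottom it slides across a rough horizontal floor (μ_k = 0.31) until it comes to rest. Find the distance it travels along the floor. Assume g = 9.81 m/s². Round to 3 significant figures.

d = 3.42 m

Energy bookkeeping (friction removes W_f = μ_k N d):
At rest all PE has been dissipated by friction: mgh = μ_k m g d
d = h/μ_k = 1.06/0.31 = 3.419 m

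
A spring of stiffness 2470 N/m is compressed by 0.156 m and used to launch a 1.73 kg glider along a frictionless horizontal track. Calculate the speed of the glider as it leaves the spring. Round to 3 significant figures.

The glider leaves the spring when the spring is at natural length, so ½kx² = ½mv²
v = x√(k/m) = 0.156 × √(2470/1.73) = 5.895 m/s

v = 5.89 m/s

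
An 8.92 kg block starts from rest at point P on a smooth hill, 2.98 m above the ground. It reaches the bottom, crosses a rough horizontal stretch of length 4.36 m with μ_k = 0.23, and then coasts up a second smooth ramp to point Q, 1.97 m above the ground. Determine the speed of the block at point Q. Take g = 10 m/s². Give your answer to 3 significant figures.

Energy at P: mgh₁ = (8.92)(10)(2.98) = 265.82 J
Friction loss: W_f = μ_k mg d = 89.45 J
At Q: ½mv² + mgh₂ = mgh₁ − W_f
½mv² = 265.82 − 89.45 − 175.72 = 0.64224 J
v = √(2 × 0.64224/8.92) = 0.3795 m/s

v = 0.379 m/s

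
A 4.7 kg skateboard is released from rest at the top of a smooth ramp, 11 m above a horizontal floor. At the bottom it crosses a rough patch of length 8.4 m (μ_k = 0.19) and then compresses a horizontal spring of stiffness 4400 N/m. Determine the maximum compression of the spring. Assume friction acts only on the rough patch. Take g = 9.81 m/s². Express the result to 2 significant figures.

Initial energy: E₁ = mgh = (4.7)(9.81)(11) = 507.18 J
Friction removes W_f = μ_k mg d = (0.19)(4.7)(9.81)(8.4) = 73.59 J
Energy reaching the spring: E = 507.18 − 73.59 = 433.59 J
At max compression ½kx² = E ⇒ x = √(2E/k) = √(2 × 433.59/4400) = 0.4439 m

x = 0.44 m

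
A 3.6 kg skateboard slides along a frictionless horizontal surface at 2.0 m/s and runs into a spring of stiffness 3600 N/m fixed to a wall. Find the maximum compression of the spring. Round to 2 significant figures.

All KE is stored as spring PE at maximum compression: ½mv² = ½kx²
x = v√(m/k) = 2.0 × √(3.6/3600) = 0.06325 m

x = 0.063 m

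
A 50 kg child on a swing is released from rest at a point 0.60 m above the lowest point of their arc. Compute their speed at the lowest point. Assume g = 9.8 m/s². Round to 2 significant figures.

Energy conservation between the two points: mgh = ½mv²
v = √(2gh) = √(2 × 9.8 × 0.60) = √11.760 = 3.429 m/s

v = 3.4 m/s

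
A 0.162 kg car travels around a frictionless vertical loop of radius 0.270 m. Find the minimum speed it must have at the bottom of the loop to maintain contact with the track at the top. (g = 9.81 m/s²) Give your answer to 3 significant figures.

v = 3.64 m/s

At the top: mg = mv_top²/r ⇒ v_top² = gr = 2.649 m²/s²
Energy from bottom to top (height 2r): ½mv_bot² = ½mv_top² + mg(2r)
v_bot² = gr + 4gr = 5gr = 13.24
v_bot = √(5gr) = 3.639 m/s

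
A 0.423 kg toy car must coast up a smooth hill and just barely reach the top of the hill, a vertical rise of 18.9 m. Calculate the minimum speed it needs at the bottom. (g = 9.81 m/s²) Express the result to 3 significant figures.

v = 19.3 m/s

At the top it is momentarily at rest, so all KE converts to PE: ½mv² = mgh
v = √(2gh) = √(2 × 9.81 × 18.9) = 19.26 m/s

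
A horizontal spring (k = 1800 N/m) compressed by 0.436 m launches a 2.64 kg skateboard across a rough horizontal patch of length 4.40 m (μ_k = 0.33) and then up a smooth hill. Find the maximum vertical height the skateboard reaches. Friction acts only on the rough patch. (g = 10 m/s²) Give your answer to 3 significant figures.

Spring energy: E₀ = ½kx² = ½(1800)(0.436)² = 171.09 J
Friction: W_f = μ_k mg d = (0.33)(2.64)(10)(4.40) = 38.33 J
Energy at base of ramp: E = 171.09 − 38.33 = 132.75 J
At max height all remaining energy is PE: mgh = E ⇒ h = E/(mg) = 132.75/(2.64 × 10) = 5.029 m

h = 5.03 m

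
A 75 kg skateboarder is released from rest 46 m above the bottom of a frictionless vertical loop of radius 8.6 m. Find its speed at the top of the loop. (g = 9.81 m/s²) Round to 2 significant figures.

Energy conservation: mgh = ½mv_top² + mg(2r)
v_top² = 2g(h − 2r) = 2(9.81)(46 − 17.20) = 565.1
v_top = 23.77 m/s

v = 24 m/s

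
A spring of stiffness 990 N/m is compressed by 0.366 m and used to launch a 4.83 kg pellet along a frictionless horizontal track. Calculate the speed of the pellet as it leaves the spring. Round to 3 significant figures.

The pellet leaves the spring when the spring is at natural length, so ½kx² = ½mv²
v = x√(k/m) = 0.366 × √(990/4.83) = 5.240 m/s

v = 5.24 m/s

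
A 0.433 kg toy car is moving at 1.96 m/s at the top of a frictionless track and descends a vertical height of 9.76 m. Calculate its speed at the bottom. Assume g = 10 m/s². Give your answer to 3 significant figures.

Energy conservation between the two points: ½mv₀² + mgh = ½mv²
v² = v₀² + 2gh = (1.96)² + 2(10)(9.76) = 199.04
v = √199.04 = 14.11 m/s

v = 14.1 m/s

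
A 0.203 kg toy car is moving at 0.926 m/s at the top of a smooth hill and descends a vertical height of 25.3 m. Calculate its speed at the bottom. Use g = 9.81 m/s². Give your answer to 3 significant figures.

By conservation of mechanical energy, ½mv₀² + mgh = ½mv²
v² = v₀² + 2gh = (0.926)² + 2(9.81)(25.3) = 497.24
v = √497.24 = 22.30 m/s

v = 22.3 m/s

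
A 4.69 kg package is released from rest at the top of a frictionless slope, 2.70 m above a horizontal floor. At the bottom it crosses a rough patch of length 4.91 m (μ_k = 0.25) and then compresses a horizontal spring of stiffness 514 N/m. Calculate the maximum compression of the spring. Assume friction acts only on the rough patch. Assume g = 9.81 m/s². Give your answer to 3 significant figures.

Initial energy: E₁ = mgh = (4.69)(9.81)(2.70) = 124.22 J
Friction removes W_f = μ_k mg d = (0.25)(4.69)(9.81)(4.91) = 56.48 J
Energy reaching the spring: E = 124.22 − 56.48 = 67.748 J
At max compression ½kx² = E ⇒ x = √(2E/k) = √(2 × 67.748/514) = 0.5134 m

x = 0.513 m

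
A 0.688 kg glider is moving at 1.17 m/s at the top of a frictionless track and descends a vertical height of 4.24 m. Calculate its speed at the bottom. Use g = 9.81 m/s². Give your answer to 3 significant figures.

v = 9.20 m/s

Equating total energy at the two states: ½mv₀² + mgh = ½mv²
The mass cancels from both sides.
v² = v₀² + 2gh = (1.17)² + 2(9.81)(4.24) = 84.558
v = √84.558 = 9.196 m/s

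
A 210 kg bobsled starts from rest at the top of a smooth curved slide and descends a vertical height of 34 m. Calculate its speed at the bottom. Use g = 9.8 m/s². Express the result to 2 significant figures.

v = 26 m/s

By conservation of mechanical energy, mgh = ½mv²
v = √(2gh) = √(2 × 9.8 × 34) = √666.40 = 25.81 m/s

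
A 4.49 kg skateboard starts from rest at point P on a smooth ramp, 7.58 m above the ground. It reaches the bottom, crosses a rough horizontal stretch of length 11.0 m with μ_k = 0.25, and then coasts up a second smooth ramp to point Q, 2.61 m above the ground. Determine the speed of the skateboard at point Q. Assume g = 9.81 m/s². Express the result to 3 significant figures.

v = 6.60 m/s

Energy at P: mgh₁ = (4.49)(9.81)(7.58) = 333.88 J
Friction loss: W_f = μ_k mg d = 121.1 J
At Q: ½mv² + mgh₂ = mgh₁ − W_f
½mv² = 333.88 − 121.1 − 114.96 = 97.784 J
v = √(2 × 97.784/4.49) = 6.600 m/s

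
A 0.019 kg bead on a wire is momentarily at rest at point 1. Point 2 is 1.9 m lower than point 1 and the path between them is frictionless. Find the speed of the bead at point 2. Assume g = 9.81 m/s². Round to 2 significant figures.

Energy conservation between the two points: mgh = ½mv²
The mass cancels from both sides.
v = √(2gh) = √(2 × 9.81 × 1.9) = √37.278 = 6.106 m/s

v = 6.1 m/s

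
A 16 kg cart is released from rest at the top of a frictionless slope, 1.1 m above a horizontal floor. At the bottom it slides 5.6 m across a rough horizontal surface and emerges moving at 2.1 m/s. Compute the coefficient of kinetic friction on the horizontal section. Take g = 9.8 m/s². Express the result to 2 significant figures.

μ_k = 0.16

Applying the work–energy principle:
mgh = ½mv² + μ_k m g d
mgh = 172.48 J; ½mv² = 35.280 J
W_f = 172.48 − 35.280 = 137.2 J
μ_k = W_f/(mg·d) = 137.2/(156.8 × 5.6) = 0.1562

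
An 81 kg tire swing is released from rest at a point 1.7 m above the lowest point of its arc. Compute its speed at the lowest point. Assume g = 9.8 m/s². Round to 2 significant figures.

Equating total energy at the two states: mgh = ½mv²
v = √(2gh) = √(2 × 9.8 × 1.7) = √33.320 = 5.772 m/s

v = 5.8 m/s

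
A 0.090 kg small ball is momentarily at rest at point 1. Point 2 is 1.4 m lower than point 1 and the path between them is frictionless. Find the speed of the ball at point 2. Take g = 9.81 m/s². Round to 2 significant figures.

Energy conservation between the two points: mgh = ½mv²
v = √(2gh) = √(2 × 9.81 × 1.4) = √27.468 = 5.241 m/s

v = 5.2 m/s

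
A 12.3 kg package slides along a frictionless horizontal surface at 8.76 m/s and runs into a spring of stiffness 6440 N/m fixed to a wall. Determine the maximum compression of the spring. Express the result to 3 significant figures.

All KE is stored as spring PE at maximum compression: ½mv² = ½kx²
x = v√(m/k) = 8.76 × √(12.3/6440) = 0.3828 m

x = 0.383 m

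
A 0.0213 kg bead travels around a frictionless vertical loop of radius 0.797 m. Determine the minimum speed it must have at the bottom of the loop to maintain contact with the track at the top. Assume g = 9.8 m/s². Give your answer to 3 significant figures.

At the top: mg = mv_top²/r ⇒ v_top² = gr = 7.811 m²/s²
Energy from bottom to top (height 2r): ½mv_bot² = ½mv_top² + mg(2r)
v_bot² = gr + 4gr = 5gr = 39.05
v_bot = √(5gr) = 6.249 m/s

v = 6.25 m/s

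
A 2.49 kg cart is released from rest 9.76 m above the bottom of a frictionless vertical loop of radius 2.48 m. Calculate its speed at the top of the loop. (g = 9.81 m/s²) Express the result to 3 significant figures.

v = 9.70 m/s

Energy conservation: mgh = ½mv_top² + mg(2r)
v_top² = 2g(h − 2r) = 2(9.81)(9.76 − 4.960) = 94.18
v_top = 9.704 m/s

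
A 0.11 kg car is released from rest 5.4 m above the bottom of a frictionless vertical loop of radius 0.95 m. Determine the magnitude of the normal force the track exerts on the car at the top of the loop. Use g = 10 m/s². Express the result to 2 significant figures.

N = 7.0 N

Energy from release to top (height 2r): mgh = ½mv_top² + mg(2r)
v_top² = 2g(h − 2r) = 2(10)(5.4 − 1.900) = 70.000 m²/s²
At the top, both N and weight point toward the centre: N + mg = mv_top²/r
N = m(v_top²/r − g) = 0.11(70.000/0.95 − 10) = 7.005 N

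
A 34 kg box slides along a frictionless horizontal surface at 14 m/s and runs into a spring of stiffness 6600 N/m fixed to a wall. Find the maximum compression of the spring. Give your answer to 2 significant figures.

All KE is stored as spring PE at maximum compression: ½mv² = ½kx²
x = v√(m/k) = 14 × √(34/6600) = 1.005 m

x = 1.0 m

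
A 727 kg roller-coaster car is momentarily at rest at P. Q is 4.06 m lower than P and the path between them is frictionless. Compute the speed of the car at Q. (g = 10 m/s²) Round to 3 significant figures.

v = 9.01 m/s

Equating total energy at the two states: mgh = ½mv²
v = √(2gh) = √(2 × 10 × 4.06) = √81.200 = 9.011 m/s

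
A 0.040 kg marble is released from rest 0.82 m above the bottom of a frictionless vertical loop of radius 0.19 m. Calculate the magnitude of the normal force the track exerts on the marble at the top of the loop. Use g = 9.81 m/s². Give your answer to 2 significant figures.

Energy from release to top (height 2r): mgh = ½mv_top² + mg(2r)
v_top² = 2g(h − 2r) = 2(9.81)(0.82 − 0.3800) = 8.6328 m²/s²
At the top, both N and weight point toward the centre: N + mg = mv_top²/r
N = m(v_top²/r − g) = 0.040(8.6328/0.19 − 9.81) = 1.425 N

N = 1.4 N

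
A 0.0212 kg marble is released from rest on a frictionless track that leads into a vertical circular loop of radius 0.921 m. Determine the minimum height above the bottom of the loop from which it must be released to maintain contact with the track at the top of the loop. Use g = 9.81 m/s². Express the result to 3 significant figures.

h = 2.30 m

At the top, for minimum speed gravity alone supplies the centripetal force: mg = mv_top²/r ⇒ v_top² = gr = 9.035 m²/s²
Energy conservation from release height h to the top (height 2r): mgh = ½mv_top² + mg(2r)
h = v_top²/(2g) + 2r = r/2 + 2r = 5r/2 = 2.303 m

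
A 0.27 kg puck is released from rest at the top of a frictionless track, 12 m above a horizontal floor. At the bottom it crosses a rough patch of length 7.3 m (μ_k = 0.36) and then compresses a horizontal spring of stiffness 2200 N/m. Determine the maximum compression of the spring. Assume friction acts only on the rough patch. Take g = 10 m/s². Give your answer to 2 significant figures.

x = 0.15 m

Initial energy: E₁ = mgh = (0.27)(10)(12) = 32.400 J
Friction removes W_f = μ_k mg d = (0.36)(0.27)(10)(7.3) = 7.096 J
Energy reaching the spring: E = 32.400 − 7.096 = 25.304 J
At max compression ½kx² = E ⇒ x = √(2E/k) = √(2 × 25.304/2200) = 0.1517 m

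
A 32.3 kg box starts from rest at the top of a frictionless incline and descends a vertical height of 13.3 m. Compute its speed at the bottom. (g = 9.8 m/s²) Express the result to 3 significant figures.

Energy conservation between the two points: mgh = ½mv²
v = √(2gh) = √(2 × 9.8 × 13.3) = √260.68 = 16.15 m/s

v = 16.1 m/s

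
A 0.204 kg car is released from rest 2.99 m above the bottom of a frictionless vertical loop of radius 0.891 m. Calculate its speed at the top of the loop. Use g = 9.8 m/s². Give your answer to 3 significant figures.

v = 4.87 m/s

Energy conservation: mgh = ½mv_top² + mg(2r)
v_top² = 2g(h − 2r) = 2(9.8)(2.99 − 1.782) = 23.68
v_top = 4.866 m/s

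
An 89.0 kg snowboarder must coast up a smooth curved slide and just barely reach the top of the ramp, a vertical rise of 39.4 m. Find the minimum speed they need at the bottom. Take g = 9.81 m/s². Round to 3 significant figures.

v = 27.8 m/s

At the top they are momentarily at rest, so all KE converts to PE: ½mv² = mgh
v = √(2gh) = √(2 × 9.81 × 39.4) = 27.80 m/s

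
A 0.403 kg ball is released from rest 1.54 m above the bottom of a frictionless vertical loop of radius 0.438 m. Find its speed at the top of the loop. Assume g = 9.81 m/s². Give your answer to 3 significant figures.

v = 3.61 m/s

Energy conservation: mgh = ½mv_top² + mg(2r)
v_top² = 2g(h − 2r) = 2(9.81)(1.54 − 0.8760) = 13.03
v_top = 3.609 m/s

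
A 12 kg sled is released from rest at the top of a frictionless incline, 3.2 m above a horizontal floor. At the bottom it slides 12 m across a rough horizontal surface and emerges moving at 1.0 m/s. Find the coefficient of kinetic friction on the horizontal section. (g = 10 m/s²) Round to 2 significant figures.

Energy at the top = energy at the end + work done against friction:
mgh = ½mv² + μ_k m g d
mgh = 384.00 J; ½mv² = 6.0000 J
W_f = 384.00 − 6.0000 = 378.0 J
μ_k = W_f/(mg·d) = 378.0/(120.0 × 12) = 0.2625

μ_k = 0.26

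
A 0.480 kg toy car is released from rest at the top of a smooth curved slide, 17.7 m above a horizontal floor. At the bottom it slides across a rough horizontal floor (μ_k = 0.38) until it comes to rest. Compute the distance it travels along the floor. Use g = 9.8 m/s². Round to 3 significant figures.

Energy bookkeeping (friction removes W_f = μ_k N d):
At rest all PE has been dissipated by friction: mgh = μ_k m g d
d = h/μ_k = 17.7/0.38 = 46.58 m

d = 46.6 m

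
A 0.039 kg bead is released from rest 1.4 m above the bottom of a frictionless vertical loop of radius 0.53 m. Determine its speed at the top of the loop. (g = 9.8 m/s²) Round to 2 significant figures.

v = 2.6 m/s

Energy conservation: mgh = ½mv_top² + mg(2r)
v_top² = 2g(h − 2r) = 2(9.8)(1.4 − 1.060) = 6.664
v_top = 2.581 m/s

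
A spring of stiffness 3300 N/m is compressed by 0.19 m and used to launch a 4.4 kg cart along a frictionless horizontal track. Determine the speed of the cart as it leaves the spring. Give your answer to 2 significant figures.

v = 5.2 m/s

The cart leaves the spring when the spring is at natural length, so ½kx² = ½mv²
v = x√(k/m) = 0.19 × √(3300/4.4) = 5.203 m/s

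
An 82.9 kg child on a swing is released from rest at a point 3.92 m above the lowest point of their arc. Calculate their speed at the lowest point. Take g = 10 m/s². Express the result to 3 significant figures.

Equating total energy at the two states: mgh = ½mv²
The mass cancels from both sides.
v = √(2gh) = √(2 × 10 × 3.92) = √78.400 = 8.854 m/s

v = 8.85 m/s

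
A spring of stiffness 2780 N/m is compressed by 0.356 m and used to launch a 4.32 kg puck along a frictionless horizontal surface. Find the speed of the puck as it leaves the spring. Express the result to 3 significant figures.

v = 9.03 m/s

Conservation of energy: ½kx² = ½mv²
v = x√(k/m) = 0.356 × √(2780/4.32) = 9.031 m/s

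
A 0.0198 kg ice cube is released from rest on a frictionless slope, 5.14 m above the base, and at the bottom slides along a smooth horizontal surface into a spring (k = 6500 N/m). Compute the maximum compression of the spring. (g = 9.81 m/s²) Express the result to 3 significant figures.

At max compression the cube is momentarily at rest: mgh = ½kx²
x = √(2mgh/k) = √(2 × 0.0198 × 9.81 × 5.14 / 6500) = 0.01753 m

x = 0.0175 m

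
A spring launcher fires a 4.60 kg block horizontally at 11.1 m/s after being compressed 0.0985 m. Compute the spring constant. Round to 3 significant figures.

Energy stored in the spring equals the launch KE: ½kx² = ½mv²
k = mv²/x² = (4.60)(11.1)²/(0.0985)² = 58416 N/m

k = 58400 N/m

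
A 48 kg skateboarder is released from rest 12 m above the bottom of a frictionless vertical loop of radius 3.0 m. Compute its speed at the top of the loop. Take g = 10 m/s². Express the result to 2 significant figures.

v = 11 m/s

Energy conservation: mgh = ½mv_top² + mg(2r)
v_top² = 2g(h − 2r) = 2(10)(12 − 6.000) = 120.0
v_top = 10.95 m/s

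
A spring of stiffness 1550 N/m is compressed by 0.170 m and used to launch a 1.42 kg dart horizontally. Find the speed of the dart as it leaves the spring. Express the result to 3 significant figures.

v = 5.62 m/s

Conservation of energy: ½kx² = ½mv²
v = x√(k/m) = 0.170 × √(1550/1.42) = 5.617 m/s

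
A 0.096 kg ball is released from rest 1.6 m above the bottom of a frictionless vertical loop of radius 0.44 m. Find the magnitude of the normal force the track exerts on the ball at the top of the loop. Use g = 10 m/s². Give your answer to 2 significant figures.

Energy from release to top (height 2r): mgh = ½mv_top² + mg(2r)
v_top² = 2g(h − 2r) = 2(10)(1.6 − 0.8800) = 14.400 m²/s²
At the top, both N and weight point toward the centre: N + mg = mv_top²/r
N = m(v_top²/r − g) = 0.096(14.400/0.44 − 10) = 2.182 N

N = 2.2 N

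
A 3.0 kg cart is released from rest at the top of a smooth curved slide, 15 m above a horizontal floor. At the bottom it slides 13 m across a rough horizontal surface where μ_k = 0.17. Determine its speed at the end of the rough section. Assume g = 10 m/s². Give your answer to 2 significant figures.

v = 16 m/s

Energy bookkeeping (friction removes W_f = μ_k N d):
mgh = ½mv² + μ_k m g d
W_f = μ_k mg d = (0.17)(3.0)(10)(13) = 66.30 J
½mv² = mgh − W_f = 450.00 − 66.30 = 383.70 J
v = √(2 × 383.70/3.0) = 15.99 m/s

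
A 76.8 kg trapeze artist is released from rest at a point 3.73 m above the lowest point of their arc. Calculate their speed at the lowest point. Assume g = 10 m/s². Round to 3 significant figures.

Equating total energy at the two states: mgh = ½mv²
v = √(2gh) = √(2 × 10 × 3.73) = √74.600 = 8.637 m/s

v = 8.64 m/s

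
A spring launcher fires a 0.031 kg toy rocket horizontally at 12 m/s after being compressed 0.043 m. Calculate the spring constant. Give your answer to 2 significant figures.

Energy stored in the spring equals the launch KE: ½kx² = ½mv²
k = mv²/x² = (0.031)(12)²/(0.043)² = 2414 N/m

k = 2400 N/m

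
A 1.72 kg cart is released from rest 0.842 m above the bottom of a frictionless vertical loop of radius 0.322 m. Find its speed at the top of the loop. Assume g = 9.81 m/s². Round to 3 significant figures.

v = 1.97 m/s

Energy conservation: mgh = ½mv_top² + mg(2r)
v_top² = 2g(h − 2r) = 2(9.81)(0.842 − 0.6440) = 3.885
v_top = 1.971 m/s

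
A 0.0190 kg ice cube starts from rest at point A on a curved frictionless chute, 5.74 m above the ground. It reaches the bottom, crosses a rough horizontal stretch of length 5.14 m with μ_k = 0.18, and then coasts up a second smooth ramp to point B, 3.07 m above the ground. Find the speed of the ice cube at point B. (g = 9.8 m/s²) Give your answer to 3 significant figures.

Energy at A: mgh₁ = (0.0190)(9.8)(5.74) = 1.0688 J
Friction loss: W_f = μ_k mg d = 0.1723 J
At B: ½mv² + mgh₂ = mgh₁ − W_f
½mv² = 1.0688 − 0.1723 − 0.57163 = 0.32488 J
v = √(2 × 0.32488/0.0190) = 5.848 m/s

v = 5.85 m/s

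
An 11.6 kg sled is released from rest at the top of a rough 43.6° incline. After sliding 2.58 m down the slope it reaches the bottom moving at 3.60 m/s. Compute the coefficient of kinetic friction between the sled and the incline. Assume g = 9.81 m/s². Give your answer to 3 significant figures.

μ_k = 0.599

mgh = ½mv² + μ_k (mg cosθ) L, with h = L sinθ
mgL sinθ = 202.47 J; ½mv² = 75.168 J
W_f = 202.47 − 75.168 = 127.3 J
μ_k = W_f/(mg cosθ · L) = 127.3/(82.41 × 2.58) = 0.5987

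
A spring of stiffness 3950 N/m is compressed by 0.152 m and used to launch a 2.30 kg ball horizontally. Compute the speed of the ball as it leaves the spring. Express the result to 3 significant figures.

Spring PE converts entirely to kinetic energy: ½kx² = ½mv²
v = x√(k/m) = 0.152 × √(3950/2.30) = 6.299 m/s

v = 6.30 m/s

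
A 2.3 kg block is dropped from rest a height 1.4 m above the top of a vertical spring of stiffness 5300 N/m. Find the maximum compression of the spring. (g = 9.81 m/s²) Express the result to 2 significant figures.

x = 0.11 m

Let x be the compression. The total drop is H + x, and the block is instantaneously at rest at max compression, so energy conservation gives:
mg(H + x) = ½kx²
½(5300)x² − (2.3)(9.81)x − (2.3)(9.81)(1.4) = 0
2650x² − 22.56x − 31.59 = 0
x = [22.56 + √(509.1 + 334835)]/(2 × 2650) = 0.1135 m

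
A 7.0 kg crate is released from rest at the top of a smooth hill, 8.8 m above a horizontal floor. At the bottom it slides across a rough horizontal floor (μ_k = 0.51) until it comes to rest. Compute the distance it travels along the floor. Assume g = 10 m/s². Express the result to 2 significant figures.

Energy at the top = energy at the end + work done against friction:
At rest all PE has been dissipated by friction: mgh = μ_k m g d
d = h/μ_k = 8.8/0.51 = 17.25 m

d = 17 m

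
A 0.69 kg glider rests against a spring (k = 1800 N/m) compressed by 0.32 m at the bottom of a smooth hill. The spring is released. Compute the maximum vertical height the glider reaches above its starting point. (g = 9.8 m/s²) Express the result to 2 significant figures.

Energy conservation from release to the highest point: ½kx² = mgh
h = kx²/(2mg) = (1800)(0.32)²/(2 × 0.69 × 9.8) = 13.63 m

h = 14 m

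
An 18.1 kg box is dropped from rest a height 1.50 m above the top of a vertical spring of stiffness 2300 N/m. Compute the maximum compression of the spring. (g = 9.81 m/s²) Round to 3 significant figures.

Let x be the compression. The total drop is H + x, and the box is instantaneously at rest at max compression, so energy conservation gives:
mg(H + x) = ½kx²
½(2300)x² − (18.1)(9.81)x − (18.1)(9.81)(1.50) = 0
1150x² − 177.6x − 266.3 = 0
x = [177.6 + √(31528 + 1.2252e+06)]/(2 × 1150) = 0.5646 m

x = 0.565 m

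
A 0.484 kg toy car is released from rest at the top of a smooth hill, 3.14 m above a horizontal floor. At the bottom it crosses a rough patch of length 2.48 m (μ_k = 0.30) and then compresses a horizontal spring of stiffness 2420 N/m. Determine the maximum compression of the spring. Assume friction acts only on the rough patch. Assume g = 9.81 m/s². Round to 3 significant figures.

Initial energy: E₁ = mgh = (0.484)(9.81)(3.14) = 14.909 J
Friction removes W_f = μ_k mg d = (0.30)(0.484)(9.81)(2.48) = 3.533 J
Energy reaching the spring: E = 14.909 − 3.533 = 11.376 J
At max compression ½kx² = E ⇒ x = √(2E/k) = √(2 × 11.376/2420) = 0.09696 m

x = 0.0970 m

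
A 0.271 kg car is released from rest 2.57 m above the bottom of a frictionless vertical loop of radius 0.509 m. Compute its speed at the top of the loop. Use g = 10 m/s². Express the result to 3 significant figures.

Energy conservation: mgh = ½mv_top² + mg(2r)
v_top² = 2g(h − 2r) = 2(10)(2.57 − 1.018) = 31.04
v_top = 5.571 m/s

v = 5.57 m/s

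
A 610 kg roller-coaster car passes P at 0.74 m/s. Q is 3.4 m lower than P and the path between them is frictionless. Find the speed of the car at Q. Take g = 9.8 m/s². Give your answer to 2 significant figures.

Equating total energy at the two states: ½mv₀² + mgh = ½mv²
v² = v₀² + 2gh = (0.74)² + 2(9.8)(3.4) = 67.188
v = √67.188 = 8.197 m/s

v = 8.2 m/s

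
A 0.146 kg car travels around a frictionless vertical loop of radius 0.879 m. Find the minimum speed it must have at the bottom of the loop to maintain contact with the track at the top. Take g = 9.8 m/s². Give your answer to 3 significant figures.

v = 6.56 m/s

At the top: mg = mv_top²/r ⇒ v_top² = gr = 8.614 m²/s²
Energy from bottom to top (height 2r): ½mv_bot² = ½mv_top² + mg(2r)
v_bot² = gr + 4gr = 5gr = 43.07
v_bot = √(5gr) = 6.563 m/s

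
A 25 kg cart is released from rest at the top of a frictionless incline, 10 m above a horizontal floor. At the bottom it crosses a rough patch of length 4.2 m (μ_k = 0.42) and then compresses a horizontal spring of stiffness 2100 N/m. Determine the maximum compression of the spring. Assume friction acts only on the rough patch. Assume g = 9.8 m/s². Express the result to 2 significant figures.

x = 1.4 m

Initial energy: E₁ = mgh = (25)(9.8)(10) = 2450.0 J
Friction removes W_f = μ_k mg d = (0.42)(25)(9.8)(4.2) = 432.2 J
Energy reaching the spring: E = 2450.0 − 432.2 = 2017.8 J
At max compression ½kx² = E ⇒ x = √(2E/k) = √(2 × 2017.8/2100) = 1.386 m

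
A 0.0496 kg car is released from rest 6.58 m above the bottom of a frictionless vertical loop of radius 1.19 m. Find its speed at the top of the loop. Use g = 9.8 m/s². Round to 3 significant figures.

v = 9.07 m/s

Energy conservation: mgh = ½mv_top² + mg(2r)
v_top² = 2g(h − 2r) = 2(9.8)(6.58 − 2.380) = 82.32
v_top = 9.073 m/s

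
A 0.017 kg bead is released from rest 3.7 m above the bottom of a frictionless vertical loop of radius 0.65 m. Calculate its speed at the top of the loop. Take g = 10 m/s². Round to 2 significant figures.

Energy conservation: mgh = ½mv_top² + mg(2r)
v_top² = 2g(h − 2r) = 2(10)(3.7 − 1.300) = 48.00
v_top = 6.928 m/s

v = 6.9 m/s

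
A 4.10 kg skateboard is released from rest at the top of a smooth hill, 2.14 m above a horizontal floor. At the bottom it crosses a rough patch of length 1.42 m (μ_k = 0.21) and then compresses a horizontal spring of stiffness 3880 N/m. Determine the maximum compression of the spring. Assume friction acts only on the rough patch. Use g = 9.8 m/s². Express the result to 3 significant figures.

x = 0.195 m

Initial energy: E₁ = mgh = (4.10)(9.8)(2.14) = 85.985 J
Friction removes W_f = μ_k mg d = (0.21)(4.10)(9.8)(1.42) = 11.98 J
Energy reaching the spring: E = 85.985 − 11.98 = 74.004 J
At max compression ½kx² = E ⇒ x = √(2E/k) = √(2 × 74.004/3880) = 0.1953 m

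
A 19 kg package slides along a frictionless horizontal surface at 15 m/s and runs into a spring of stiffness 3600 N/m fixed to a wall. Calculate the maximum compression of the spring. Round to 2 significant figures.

x = 1.1 m

At max compression the package is momentarily at rest: ½mv² = ½kx²
x = v√(m/k) = 15 × √(19/3600) = 1.090 m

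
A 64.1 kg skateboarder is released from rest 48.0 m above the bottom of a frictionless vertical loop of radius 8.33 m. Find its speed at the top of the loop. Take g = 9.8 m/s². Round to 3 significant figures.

Energy conservation: mgh = ½mv_top² + mg(2r)
v_top² = 2g(h − 2r) = 2(9.8)(48.0 − 16.66) = 614.3
v_top = 24.78 m/s

v = 24.8 m/s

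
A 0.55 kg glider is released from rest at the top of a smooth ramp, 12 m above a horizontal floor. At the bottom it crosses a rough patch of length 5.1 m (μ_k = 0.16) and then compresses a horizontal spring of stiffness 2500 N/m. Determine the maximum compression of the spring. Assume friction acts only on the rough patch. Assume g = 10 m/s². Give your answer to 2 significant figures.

x = 0.22 m

Initial energy: E₁ = mgh = (0.55)(10)(12) = 66.000 J
Friction removes W_f = μ_k mg d = (0.16)(0.55)(10)(5.1) = 4.488 J
Energy reaching the spring: E = 66.000 − 4.488 = 61.512 J
At max compression ½kx² = E ⇒ x = √(2E/k) = √(2 × 61.512/2500) = 0.2218 m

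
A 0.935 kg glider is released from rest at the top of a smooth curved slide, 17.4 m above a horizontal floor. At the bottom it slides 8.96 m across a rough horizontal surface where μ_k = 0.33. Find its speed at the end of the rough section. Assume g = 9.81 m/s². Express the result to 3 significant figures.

v = 16.8 m/s

Applying the work–energy principle:
mgh = ½mv² + μ_k m g d
W_f = μ_k mg d = (0.33)(0.935)(9.81)(8.96) = 27.12 J
½mv² = mgh − W_f = 159.60 − 27.12 = 132.48 J
v = √(2 × 132.48/0.935) = 16.83 m/s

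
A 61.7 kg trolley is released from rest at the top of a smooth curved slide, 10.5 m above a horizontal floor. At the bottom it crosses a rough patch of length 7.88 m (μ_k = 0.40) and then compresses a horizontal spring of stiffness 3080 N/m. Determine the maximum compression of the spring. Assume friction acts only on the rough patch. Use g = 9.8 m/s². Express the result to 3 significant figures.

x = 1.70 m

Initial energy: E₁ = mgh = (61.7)(9.8)(10.5) = 6348.9 J
Friction removes W_f = μ_k mg d = (0.40)(61.7)(9.8)(7.88) = 1906 J
Energy reaching the spring: E = 6348.9 − 1906 = 4443.0 J
At max compression ½kx² = E ⇒ x = √(2E/k) = √(2 × 4443.0/3080) = 1.699 m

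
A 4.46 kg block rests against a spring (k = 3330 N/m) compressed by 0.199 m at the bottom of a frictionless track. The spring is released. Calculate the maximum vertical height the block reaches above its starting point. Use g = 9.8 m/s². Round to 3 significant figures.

At maximum height the block is at rest, so ½kx² = mgh
h = kx²/(2mg) = (3330)(0.199)²/(2 × 4.46 × 9.8) = 1.509 m

h = 1.51 m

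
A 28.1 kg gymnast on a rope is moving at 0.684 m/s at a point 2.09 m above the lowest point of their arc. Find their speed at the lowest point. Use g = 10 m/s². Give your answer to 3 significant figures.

v = 6.50 m/s

Mechanical energy is conserved (no friction): ½mv₀² + mgh = ½mv²
v² = v₀² + 2gh = (0.684)² + 2(10)(2.09) = 42.268
v = √42.268 = 6.501 m/s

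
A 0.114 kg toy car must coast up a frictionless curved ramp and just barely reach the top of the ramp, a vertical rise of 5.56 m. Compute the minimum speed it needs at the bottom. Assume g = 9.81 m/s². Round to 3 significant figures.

At the top it is momentarily at rest, so all KE converts to PE: ½mv² = mgh
v = √(2gh) = √(2 × 9.81 × 5.56) = 10.44 m/s

v = 10.4 m/s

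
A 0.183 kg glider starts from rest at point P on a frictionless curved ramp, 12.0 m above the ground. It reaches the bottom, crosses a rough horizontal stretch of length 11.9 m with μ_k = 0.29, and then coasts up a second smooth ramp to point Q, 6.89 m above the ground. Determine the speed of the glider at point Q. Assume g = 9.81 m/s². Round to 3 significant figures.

Energy at P: mgh₁ = (0.183)(9.81)(12.0) = 21.543 J
Friction loss: W_f = μ_k mg d = 6.195 J
At Q: ½mv² + mgh₂ = mgh₁ − W_f
½mv² = 21.543 − 6.195 − 12.369 = 2.9783 J
v = √(2 × 2.9783/0.183) = 5.705 m/s

v = 5.71 m/s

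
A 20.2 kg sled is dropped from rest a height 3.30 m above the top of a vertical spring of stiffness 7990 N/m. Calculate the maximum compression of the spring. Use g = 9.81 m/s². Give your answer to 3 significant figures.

Let x be the compression. The total drop is H + x, and the sled is instantaneously at rest at max compression, so energy conservation gives:
mg(H + x) = ½kx²
½(7990)x² − (20.2)(9.81)x − (20.2)(9.81)(3.30) = 0
3995x² − 198.2x − 653.9 = 0
x = [198.2 + √(39268 + 1.0450e+07)]/(2 × 3995) = 0.4301 m

x = 0.430 m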